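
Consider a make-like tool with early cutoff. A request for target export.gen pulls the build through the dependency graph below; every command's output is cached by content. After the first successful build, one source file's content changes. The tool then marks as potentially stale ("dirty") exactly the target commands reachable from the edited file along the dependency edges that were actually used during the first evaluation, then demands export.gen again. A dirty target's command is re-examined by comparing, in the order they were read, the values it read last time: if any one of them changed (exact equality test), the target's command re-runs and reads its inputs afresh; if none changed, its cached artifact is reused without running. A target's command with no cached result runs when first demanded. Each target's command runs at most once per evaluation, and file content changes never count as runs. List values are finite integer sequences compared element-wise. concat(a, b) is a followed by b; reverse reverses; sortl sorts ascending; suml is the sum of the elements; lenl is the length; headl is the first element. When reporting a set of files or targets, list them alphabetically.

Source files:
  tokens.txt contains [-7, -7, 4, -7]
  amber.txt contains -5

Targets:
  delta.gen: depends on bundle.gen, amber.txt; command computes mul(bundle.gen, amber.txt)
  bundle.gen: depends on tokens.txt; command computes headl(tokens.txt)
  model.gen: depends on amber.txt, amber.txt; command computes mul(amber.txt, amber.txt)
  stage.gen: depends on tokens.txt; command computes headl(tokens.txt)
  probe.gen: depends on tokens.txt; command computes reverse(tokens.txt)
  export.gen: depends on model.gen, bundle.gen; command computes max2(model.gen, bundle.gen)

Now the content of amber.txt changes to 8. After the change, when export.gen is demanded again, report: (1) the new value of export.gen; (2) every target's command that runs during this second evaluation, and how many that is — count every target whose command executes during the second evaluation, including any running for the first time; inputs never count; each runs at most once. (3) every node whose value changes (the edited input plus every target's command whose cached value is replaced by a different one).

Demanding export.gen again yields 64.
2 target commands run: export.gen, model.gen.
The nodes whose values change: amber.txt, export.gen, model.gen.

First demand of the output computes:
  bundle.gen = headl([-7, -7, 4, -7]) = -7
  model.gen = mul(-5, -5) = 25
  export.gen = max2(25, -7) = 25

After the edit, cleaning proceeds:
  model.gen: a read changed (amber.txt -5->8; amber.txt -5->8) — executes, giving 64.
  export.gen: a read changed (model.gen 25->64) — executes, giving 64.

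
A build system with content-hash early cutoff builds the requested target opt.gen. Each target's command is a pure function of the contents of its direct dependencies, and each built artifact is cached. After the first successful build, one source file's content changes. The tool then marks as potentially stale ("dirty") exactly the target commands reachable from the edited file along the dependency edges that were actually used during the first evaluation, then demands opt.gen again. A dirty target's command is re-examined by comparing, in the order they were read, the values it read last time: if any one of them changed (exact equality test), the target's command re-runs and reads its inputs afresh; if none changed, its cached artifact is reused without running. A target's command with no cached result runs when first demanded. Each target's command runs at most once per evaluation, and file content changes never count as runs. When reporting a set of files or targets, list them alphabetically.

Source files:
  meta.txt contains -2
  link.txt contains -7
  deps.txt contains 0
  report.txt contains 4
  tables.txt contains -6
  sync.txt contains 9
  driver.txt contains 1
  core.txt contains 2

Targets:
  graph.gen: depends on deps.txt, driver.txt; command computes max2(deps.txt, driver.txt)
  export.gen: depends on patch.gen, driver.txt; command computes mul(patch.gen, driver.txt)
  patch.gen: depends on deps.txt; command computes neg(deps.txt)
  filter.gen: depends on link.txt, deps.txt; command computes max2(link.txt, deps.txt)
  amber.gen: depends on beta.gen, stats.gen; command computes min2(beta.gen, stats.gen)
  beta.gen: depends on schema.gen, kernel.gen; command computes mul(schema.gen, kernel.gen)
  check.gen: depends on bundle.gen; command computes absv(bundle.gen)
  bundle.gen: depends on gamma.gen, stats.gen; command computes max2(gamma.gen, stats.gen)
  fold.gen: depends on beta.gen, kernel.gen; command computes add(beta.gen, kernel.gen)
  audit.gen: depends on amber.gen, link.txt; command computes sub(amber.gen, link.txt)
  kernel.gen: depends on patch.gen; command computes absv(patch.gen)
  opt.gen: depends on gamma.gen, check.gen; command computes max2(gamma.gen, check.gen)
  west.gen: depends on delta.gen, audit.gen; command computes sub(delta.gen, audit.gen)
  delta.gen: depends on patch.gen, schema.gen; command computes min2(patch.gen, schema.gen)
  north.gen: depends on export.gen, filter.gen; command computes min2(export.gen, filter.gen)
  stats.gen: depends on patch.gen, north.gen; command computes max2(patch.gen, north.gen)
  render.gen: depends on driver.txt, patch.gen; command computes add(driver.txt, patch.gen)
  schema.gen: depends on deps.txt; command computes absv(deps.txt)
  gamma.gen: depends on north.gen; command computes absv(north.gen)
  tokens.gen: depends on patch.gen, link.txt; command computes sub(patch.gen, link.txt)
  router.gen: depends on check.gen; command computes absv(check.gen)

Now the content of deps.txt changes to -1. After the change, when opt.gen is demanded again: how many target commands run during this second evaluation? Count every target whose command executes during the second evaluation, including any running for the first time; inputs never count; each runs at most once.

Target commands that run: bundle.gen, check.gen, export.gen, filter.gen, gamma.gen, north.gen, opt.gen, patch.gen, stats.gen — 9 in total.

First evaluation (everything demanded from the output):
  filter.gen = max2(-7, 0) = 0
  patch.gen = neg(0) = 0
  export.gen = mul(0, 1) = 0
  north.gen = min2(0, 0) = 0
  gamma.gen = absv(0) = 0
  stats.gen = max2(0, 0) = 0
  bundle.gen = max2(0, 0) = 0
  check.gen = absv(0) = 0
  opt.gen = max2(0, 0) = 0

Propagation after the edit:
  filter.gen: runs — deps.txt 0->-1; result -1.
  patch.gen: runs — deps.txt 0->-1; result 1.
  export.gen: runs — patch.gen 0->1; result 1.
  north.gen: runs — export.gen 0->1; filter.gen 0->-1; result -1.
  gamma.gen: runs — north.gen 0->-1; result 1.
  stats.gen: runs — patch.gen 0->1; north.gen 0->-1; result 1.
  bundle.gen: runs — gamma.gen 0->1; stats.gen 0->1; result 1.
  check.gen: runs — bundle.gen 0->1; result 1.
  opt.gen: runs — gamma.gen 0->1; check.gen 0->1; result 1.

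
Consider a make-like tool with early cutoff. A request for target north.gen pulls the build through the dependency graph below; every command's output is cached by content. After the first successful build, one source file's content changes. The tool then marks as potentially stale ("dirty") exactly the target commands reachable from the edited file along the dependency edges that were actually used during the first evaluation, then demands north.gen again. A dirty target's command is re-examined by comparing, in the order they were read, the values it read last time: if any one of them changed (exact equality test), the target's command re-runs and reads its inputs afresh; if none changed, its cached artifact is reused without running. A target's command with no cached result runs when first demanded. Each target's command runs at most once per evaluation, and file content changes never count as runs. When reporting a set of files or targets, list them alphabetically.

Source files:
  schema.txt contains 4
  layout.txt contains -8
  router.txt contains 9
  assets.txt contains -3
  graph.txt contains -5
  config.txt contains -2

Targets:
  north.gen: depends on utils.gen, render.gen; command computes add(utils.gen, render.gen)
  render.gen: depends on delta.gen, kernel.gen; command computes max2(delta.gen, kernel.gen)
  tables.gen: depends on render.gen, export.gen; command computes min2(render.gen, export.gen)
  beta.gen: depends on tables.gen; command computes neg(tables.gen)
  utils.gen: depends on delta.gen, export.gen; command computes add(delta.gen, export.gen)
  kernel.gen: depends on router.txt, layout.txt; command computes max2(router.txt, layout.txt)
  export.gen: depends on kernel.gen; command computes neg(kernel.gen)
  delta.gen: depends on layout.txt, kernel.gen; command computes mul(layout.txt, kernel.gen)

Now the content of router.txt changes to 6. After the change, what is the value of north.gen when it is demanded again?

Demanding north.gen again yields -48.

First demand of the output computes:
  kernel.gen = max2(9, -8) = 9
  delta.gen = mul(-8, 9) = -72
  export.gen = neg(9) = -9
  render.gen = max2(-72, 9) = 9
  utils.gen = add(-72, -9) = -81
  north.gen = add(-81, 9) = -72

After the edit, cleaning proceeds:
  kernel.gen: a read changed (router.txt 9->6) — executes, giving 6.
  delta.gen: a read changed (kernel.gen 9->6) — executes, giving -48.
  export.gen: a read changed (kernel.gen 9->6) — executes, giving -6.
  render.gen: a read changed (delta.gen -72->-48; kernel.gen 9->6) — executes, giving 6.
  utils.gen: a read changed (delta.gen -72->-48; export.gen -9->-6) — executes, giving -54.
  north.gen: a read changed (utils.gen -81->-54; render.gen 9->6) — executes, giving -48.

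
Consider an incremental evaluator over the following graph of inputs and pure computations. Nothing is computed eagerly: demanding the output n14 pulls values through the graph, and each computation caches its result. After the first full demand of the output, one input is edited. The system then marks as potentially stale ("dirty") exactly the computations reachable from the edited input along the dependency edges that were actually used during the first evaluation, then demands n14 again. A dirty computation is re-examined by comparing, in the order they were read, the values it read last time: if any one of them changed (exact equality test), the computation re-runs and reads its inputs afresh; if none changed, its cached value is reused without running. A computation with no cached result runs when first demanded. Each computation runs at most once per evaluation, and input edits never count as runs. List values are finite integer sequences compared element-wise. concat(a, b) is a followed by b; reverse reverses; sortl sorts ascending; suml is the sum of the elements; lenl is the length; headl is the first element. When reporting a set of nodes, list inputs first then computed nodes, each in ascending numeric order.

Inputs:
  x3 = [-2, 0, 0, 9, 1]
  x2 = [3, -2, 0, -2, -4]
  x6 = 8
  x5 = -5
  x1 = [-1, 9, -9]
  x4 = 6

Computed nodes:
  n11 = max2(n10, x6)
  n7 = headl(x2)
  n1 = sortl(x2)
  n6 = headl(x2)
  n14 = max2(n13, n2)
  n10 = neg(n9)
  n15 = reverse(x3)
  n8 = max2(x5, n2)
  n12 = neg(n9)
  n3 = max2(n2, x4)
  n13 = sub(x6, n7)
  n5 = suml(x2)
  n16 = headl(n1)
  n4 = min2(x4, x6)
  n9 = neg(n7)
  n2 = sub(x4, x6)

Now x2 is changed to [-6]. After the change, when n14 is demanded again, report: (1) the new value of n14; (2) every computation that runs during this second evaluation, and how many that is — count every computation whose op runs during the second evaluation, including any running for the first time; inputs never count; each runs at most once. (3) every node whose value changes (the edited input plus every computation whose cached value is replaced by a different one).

n14 now evaluates to 14.
Run set: n7, n13, n14 (3 run).
Changed values: x2, n7, n13, n14.

Initial pass — values computed on the first demand:
  n2 = sub(6, 8) = -2
  n7 = headl([3, -2, 0, -2, -4]) = 3
  n13 = sub(8, 3) = 5
  n14 = max2(5, -2) = 5

Second demand — change propagation:
  n7: re-runs because x2 [3, -2, 0, -2, -4]->[-6]; new result -6.
  n13: re-runs because n7 3->-6; new result 14.
  n14: re-runs because n13 5->14; new result 14.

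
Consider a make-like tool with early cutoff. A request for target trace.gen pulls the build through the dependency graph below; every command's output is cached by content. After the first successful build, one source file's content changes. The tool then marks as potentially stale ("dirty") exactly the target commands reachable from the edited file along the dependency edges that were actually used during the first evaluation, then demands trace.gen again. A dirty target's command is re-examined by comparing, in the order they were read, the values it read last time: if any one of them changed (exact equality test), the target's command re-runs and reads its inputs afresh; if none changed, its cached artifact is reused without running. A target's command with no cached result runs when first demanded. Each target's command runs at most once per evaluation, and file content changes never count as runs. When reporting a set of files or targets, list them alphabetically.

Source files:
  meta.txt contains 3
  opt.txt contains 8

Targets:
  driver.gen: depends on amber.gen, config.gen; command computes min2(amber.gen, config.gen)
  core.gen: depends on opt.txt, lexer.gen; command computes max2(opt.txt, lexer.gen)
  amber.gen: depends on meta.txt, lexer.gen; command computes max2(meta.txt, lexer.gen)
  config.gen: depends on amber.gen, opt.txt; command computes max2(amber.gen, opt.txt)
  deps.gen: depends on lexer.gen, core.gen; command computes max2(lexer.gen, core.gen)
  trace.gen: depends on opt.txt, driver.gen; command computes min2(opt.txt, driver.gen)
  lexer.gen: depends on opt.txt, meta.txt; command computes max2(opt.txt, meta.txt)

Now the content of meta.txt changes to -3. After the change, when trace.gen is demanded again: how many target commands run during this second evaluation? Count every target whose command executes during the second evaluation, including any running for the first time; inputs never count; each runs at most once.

2 target commands run: amber.gen, lexer.gen.
Note where the cutoff bites: config.gen is checked, finds nothing changed, and keeps its cache.

First demand of the output computes:
  lexer.gen = max2(8, 3) = 8
  amber.gen = max2(3, 8) = 8
  config.gen = max2(8, 8) = 8
  driver.gen = min2(8, 8) = 8
  trace.gen = min2(8, 8) = 8

After the edit, cleaning proceeds:
  lexer.gen: a read changed (meta.txt 3->-3) — executes, giving 8 — identical to its old value.
  amber.gen: a read changed (meta.txt 3->-3) — executes, giving 8 — identical to its old value.
  config.gen: dirty, but its reads are unchanged (amber.gen unchanged, opt.txt unchanged); cached 8 stands.
  driver.gen: dirty, but its reads are unchanged (amber.gen unchanged, config.gen unchanged); cached 8 stands.
  trace.gen: dirty, but its reads are unchanged (opt.txt unchanged, driver.gen unchanged); cached 8 stands.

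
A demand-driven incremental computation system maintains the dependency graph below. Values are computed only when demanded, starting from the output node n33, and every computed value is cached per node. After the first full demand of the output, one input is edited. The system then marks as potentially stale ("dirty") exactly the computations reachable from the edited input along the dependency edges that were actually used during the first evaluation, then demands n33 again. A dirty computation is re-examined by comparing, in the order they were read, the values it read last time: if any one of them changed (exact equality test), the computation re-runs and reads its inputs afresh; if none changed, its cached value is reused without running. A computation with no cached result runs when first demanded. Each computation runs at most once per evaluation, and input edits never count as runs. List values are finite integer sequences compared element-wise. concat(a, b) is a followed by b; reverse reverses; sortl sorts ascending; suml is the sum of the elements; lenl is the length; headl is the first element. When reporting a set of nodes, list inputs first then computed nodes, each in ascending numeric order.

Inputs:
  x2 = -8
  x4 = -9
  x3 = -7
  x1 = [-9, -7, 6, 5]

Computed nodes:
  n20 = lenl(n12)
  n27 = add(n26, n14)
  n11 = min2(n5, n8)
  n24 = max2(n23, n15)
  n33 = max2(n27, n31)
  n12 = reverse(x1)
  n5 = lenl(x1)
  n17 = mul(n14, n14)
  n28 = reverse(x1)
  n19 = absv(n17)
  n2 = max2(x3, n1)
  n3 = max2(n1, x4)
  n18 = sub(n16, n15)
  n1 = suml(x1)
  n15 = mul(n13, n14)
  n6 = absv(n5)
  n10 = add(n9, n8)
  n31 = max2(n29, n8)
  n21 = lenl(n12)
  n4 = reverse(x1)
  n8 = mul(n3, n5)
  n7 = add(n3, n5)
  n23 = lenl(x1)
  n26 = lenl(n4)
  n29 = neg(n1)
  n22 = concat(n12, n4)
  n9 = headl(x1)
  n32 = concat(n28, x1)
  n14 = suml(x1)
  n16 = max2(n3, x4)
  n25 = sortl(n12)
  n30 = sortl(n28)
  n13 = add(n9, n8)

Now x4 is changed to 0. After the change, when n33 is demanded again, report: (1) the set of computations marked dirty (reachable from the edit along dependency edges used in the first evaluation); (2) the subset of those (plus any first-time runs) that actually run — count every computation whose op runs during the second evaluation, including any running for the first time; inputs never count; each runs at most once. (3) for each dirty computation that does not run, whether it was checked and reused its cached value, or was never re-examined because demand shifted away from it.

Marked dirty: n3, n8, n31, n33.
Computations that run: n3, n8, n31 — 3 in total.
Checked but reused from cache: n33.
Key observation: the change is absorbed at n31 — it re-runs but produces the same value, and the output's value is unchanged.

First evaluation (everything demanded from the output):
  n1 = suml([-9, -7, 6, 5]) = -5
  n3 = max2(-5, -9) = -5
  n4 = reverse([-9, -7, 6, 5]) = [5, 6, -7, -9]
  n5 = lenl([-9, -7, 6, 5]) = 4
  n8 = mul(-5, 4) = -20
  n14 = suml([-9, -7, 6, 5]) = -5
  n26 = lenl([5, 6, -7, -9]) = 4
  n27 = add(4, -5) = -1
  n29 = neg(-5) = 5
  n31 = max2(5, -20) = 5
  n33 = max2(-1, 5) = 5

Propagation after the edit:
  n3: runs — x4 -9->0; result 0.
  n8: runs — n3 -5->0; result 0.
  n31: runs — n8 -20->0; result 5 (same value as before).
  n33: checked — values it read are unchanged (n27 unchanged, n31 unchanged); reused cached 5 without running.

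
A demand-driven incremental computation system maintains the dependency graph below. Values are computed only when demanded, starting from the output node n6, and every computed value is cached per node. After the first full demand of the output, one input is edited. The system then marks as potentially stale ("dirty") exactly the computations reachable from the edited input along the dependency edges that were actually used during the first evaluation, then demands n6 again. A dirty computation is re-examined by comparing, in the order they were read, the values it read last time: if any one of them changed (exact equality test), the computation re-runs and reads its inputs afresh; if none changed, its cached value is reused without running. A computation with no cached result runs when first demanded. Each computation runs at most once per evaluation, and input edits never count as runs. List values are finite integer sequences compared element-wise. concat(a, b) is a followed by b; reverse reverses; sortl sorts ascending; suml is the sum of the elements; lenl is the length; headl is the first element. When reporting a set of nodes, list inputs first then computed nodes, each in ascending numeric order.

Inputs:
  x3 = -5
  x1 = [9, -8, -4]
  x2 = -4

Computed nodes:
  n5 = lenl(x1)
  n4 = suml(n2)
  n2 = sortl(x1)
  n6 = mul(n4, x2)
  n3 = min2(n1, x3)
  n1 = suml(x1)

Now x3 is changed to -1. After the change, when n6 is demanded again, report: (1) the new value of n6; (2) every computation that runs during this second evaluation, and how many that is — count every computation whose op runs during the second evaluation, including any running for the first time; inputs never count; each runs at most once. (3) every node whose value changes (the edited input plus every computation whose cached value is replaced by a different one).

New value of n6: 12.
Computations that run: none — 0 in total.
Values that change: x3.
Key observation: x3 is never demanded by the output, so the edit triggers no recomputation at all.

First evaluation (everything demanded from the output):
  n2 = sortl([9, -8, -4]) = [-8, -4, 9]
  n4 = suml([-8, -4, 9]) = -3
  n6 = mul(-3, -4) = 12

Propagation after the edit:
  x3 feeds no computation that the output demands — nothing is marked dirty and nothing runs.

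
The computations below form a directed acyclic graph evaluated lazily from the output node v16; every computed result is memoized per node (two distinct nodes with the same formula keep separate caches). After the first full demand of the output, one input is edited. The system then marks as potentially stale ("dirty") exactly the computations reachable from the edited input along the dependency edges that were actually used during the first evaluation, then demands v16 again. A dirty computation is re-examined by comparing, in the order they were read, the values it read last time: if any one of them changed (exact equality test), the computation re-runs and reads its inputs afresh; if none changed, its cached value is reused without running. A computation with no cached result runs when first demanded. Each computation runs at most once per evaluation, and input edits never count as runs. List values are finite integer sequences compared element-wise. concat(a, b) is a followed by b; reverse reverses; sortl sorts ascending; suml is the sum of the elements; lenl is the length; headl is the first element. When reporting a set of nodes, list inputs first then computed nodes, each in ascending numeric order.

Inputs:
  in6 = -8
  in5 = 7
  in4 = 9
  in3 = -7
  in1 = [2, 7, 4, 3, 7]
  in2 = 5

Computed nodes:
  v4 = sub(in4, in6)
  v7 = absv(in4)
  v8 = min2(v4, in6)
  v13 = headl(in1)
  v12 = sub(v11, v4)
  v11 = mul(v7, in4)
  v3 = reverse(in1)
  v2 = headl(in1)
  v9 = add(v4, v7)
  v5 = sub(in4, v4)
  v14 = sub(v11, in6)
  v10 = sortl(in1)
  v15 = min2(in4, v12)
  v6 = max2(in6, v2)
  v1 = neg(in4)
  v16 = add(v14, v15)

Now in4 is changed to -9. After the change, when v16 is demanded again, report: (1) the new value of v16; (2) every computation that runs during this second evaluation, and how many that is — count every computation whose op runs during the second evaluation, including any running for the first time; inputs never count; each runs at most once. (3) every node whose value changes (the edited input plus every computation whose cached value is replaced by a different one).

First demand of the output computes:
  v4 = sub(9, -8) = 17
  v7 = absv(9) = 9
  v11 = mul(9, 9) = 81
  v12 = sub(81, 17) = 64
  v14 = sub(81, -8) = 89
  v15 = min2(9, 64) = 9
  v16 = add(89, 9) = 98

After the edit, cleaning proceeds:
  v4: a read changed (in4 9->-9) — executes, giving -1.
  v7: a read changed (in4 9->-9) — executes, giving 9 — identical to its old value.
  v11: a read changed (in4 9->-9) — executes, giving -81.
  v12: a read changed (v11 81->-81; v4 17->-1) — executes, giving -80.
  v14: a read changed (v11 81->-81) — executes, giving -73.
  v15: a read changed (in4 9->-9; v12 64->-80) — executes, giving -80.
  v16: a read changed (v14 89->-73; v15 9->-80) — executes, giving -153.

Demanding v16 again yields -153.
7 computations run: v4, v7, v11, v12, v14, v15, v16.
The nodes whose values change: in4, v4, v11, v12, v14, v15, v16.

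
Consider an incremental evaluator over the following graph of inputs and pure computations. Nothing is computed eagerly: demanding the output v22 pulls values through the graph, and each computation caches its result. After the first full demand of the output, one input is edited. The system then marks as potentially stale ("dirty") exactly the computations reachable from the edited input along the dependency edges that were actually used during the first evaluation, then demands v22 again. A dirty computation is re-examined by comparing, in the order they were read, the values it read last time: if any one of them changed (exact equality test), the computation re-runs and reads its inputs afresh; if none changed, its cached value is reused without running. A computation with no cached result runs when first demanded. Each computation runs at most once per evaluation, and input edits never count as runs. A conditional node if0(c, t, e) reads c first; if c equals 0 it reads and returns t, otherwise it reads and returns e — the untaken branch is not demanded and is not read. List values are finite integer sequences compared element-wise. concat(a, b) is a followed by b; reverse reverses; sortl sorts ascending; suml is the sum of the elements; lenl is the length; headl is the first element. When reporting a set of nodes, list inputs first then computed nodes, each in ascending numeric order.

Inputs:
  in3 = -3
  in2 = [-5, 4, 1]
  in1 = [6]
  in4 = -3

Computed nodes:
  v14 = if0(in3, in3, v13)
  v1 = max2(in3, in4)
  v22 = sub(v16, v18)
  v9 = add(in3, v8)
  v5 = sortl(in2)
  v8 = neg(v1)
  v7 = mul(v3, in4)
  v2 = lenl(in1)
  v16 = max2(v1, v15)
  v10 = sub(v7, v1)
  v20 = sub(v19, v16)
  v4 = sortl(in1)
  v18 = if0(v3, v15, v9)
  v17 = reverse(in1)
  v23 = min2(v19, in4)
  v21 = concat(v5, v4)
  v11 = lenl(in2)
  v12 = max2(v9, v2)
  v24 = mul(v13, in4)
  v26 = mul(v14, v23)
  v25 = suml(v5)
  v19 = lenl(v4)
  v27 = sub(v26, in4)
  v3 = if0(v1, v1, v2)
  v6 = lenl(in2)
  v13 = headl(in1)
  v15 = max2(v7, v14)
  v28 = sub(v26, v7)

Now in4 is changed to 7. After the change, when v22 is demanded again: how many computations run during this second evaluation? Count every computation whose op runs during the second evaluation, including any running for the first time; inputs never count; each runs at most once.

Initial pass — values computed on the first demand:
  v1 = max2(-3, -3) = -3
  v2 = lenl([6]) = 1
  v3 = if0(v1=-3 -> else branch v2) = 1
  v7 = mul(1, -3) = -3
  v8 = neg(-3) = 3
  v9 = add(-3, 3) = 0
  v13 = headl([6]) = 6
  v14 = if0(in3=-3 -> else branch v13) = 6
  v15 = max2(-3, 6) = 6
  v16 = max2(-3, 6) = 6
  v18 = if0(v3=1 -> else branch v9) = 0
  v22 = sub(6, 0) = 6

Second demand — change propagation:
  v1: re-runs because in4 -3->7; new result 7.
  v3: re-runs because v1 -3->7; new result 1 (unchanged).
  v7: re-runs because in4 -3->7; new result 7.
  v8: re-runs because v1 -3->7; new result -7.
  v9: re-runs because v8 3->-7; new result -10.
  v15: re-runs because v7 -3->7; new result 7.
  v16: re-runs because v1 -3->7; v15 6->7; new result 7.
  v18: re-runs because v9 0->-10; new result -10.
  v22: re-runs because v16 6->7; v18 0->-10; new result 17.

Run set: v1, v3, v7, v8, v9, v15, v16, v18, v22 (9 run).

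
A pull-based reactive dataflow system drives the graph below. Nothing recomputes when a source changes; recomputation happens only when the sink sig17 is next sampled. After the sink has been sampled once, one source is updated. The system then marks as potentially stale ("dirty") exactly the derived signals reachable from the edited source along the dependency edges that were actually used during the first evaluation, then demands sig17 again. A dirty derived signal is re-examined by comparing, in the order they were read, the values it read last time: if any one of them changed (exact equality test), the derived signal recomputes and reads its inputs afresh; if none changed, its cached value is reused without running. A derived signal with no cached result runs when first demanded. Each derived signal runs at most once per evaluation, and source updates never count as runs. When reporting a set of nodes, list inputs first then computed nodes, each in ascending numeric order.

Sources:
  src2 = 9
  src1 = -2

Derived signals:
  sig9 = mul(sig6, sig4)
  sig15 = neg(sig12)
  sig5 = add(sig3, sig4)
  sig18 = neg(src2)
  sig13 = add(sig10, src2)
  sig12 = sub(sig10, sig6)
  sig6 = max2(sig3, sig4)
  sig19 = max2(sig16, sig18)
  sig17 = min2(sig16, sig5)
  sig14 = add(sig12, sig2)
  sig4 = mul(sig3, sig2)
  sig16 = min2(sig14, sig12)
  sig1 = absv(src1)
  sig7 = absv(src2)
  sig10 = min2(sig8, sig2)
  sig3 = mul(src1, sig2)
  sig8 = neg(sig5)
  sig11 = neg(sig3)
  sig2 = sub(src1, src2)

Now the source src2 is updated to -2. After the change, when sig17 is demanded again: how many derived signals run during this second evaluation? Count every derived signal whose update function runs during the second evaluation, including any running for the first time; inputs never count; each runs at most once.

First evaluation (everything demanded from the output):
  sig2 = sub(-2, 9) = -11
  sig3 = mul(-2, -11) = 22
  sig4 = mul(22, -11) = -242
  sig5 = add(22, -242) = -220
  sig6 = max2(22, -242) = 22
  sig8 = neg(-220) = 220
  sig10 = min2(220, -11) = -11
  sig12 = sub(-11, 22) = -33
  sig14 = add(-33, -11) = -44
  sig16 = min2(-44, -33) = -44
  sig17 = min2(-44, -220) = -220

Propagation after the edit:
  sig2: runs — src2 9->-2; result 0.
  sig3: runs — sig2 -11->0; result 0.
  sig4: runs — sig3 22->0; sig2 -11->0; result 0.
  sig5: runs — sig3 22->0; sig4 -242->0; result 0.
  sig6: runs — sig3 22->0; sig4 -242->0; result 0.
  sig8: runs — sig5 -220->0; result 0.
  sig10: runs — sig8 220->0; sig2 -11->0; result 0.
  sig12: runs — sig10 -11->0; sig6 22->0; result 0.
  sig14: runs — sig12 -33->0; sig2 -11->0; result 0.
  sig16: runs — sig14 -44->0; sig12 -33->0; result 0.
  sig17: runs — sig16 -44->0; sig5 -220->0; result 0.

Derived signals that run: sig2, sig3, sig4, sig5, sig6, sig8, sig10, sig12, sig14, sig16, sig17 — 11 in total.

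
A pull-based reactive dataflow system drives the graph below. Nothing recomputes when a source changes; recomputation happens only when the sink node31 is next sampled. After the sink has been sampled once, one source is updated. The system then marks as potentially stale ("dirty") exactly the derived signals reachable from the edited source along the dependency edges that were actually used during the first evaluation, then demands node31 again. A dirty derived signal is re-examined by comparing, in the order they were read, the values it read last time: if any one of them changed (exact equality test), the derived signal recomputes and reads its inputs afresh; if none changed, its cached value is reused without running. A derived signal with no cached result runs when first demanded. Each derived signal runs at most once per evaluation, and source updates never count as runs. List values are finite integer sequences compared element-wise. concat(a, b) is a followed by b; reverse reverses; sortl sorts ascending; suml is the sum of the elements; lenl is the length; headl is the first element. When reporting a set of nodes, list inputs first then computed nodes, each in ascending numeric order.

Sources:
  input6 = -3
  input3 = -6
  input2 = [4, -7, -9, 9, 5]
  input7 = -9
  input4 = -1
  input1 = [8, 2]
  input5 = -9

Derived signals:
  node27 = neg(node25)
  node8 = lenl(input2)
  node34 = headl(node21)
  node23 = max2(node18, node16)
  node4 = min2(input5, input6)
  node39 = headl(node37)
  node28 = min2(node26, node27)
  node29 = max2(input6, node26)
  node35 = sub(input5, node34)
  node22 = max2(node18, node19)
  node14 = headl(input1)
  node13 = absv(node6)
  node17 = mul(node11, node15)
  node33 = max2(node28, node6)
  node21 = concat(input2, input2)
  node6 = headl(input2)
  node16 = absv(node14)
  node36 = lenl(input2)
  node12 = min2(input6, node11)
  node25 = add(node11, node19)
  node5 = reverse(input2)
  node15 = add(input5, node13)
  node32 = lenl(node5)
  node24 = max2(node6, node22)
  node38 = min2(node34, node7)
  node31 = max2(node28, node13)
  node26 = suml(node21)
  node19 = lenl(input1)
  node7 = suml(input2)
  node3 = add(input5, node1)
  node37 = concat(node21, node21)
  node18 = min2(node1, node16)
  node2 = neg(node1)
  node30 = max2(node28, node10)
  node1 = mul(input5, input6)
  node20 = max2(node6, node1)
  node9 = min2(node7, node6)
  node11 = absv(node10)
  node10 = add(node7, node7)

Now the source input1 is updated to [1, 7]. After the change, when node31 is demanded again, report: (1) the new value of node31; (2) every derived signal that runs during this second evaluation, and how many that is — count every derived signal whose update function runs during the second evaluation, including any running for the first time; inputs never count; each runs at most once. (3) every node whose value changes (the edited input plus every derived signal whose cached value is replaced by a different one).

First evaluation (everything demanded from the output):
  node6 = headl([4, -7, -9, 9, 5]) = 4
  node7 = suml([4, -7, -9, 9, 5]) = 2
  node10 = add(2, 2) = 4
  node11 = absv(4) = 4
  node13 = absv(4) = 4
  node19 = lenl([8, 2]) = 2
  node21 = concat([4, -7, -9, 9, 5], [4, -7, -9, 9, 5]) = [4, -7, -9, 9, 5, 4, -7, -9, 9, 5]
  node25 = add(4, 2) = 6
  node26 = suml([4, -7, -9, 9, 5, 4, -7, -9, 9, 5]) = 4
  node27 = neg(6) = -6
  node28 = min2(4, -6) = -6
  node31 = max2(-6, 4) = 4

Propagation after the edit:
  node19: runs — input1 [8, 2]->[1, 7]; result 2 (same value as before).
  node25: checked — values it read are unchanged (node11 unchanged, node19 unchanged); reused cached 6 without running.
  node27: checked — values it read are unchanged (node25 unchanged); reused cached -6 without running.
  node28: checked — values it read are unchanged (node26 unchanged, node27 unchanged); reused cached -6 without running.
  node31: checked — values it read are unchanged (node28 unchanged, node13 unchanged); reused cached 4 without running.

Key observation: the change is absorbed at node19 — it re-runs but produces the same value, and the output's value is unchanged.

New value of node31: 4.
Derived signals that run: node19 — 1 in total.
Values that change: input1.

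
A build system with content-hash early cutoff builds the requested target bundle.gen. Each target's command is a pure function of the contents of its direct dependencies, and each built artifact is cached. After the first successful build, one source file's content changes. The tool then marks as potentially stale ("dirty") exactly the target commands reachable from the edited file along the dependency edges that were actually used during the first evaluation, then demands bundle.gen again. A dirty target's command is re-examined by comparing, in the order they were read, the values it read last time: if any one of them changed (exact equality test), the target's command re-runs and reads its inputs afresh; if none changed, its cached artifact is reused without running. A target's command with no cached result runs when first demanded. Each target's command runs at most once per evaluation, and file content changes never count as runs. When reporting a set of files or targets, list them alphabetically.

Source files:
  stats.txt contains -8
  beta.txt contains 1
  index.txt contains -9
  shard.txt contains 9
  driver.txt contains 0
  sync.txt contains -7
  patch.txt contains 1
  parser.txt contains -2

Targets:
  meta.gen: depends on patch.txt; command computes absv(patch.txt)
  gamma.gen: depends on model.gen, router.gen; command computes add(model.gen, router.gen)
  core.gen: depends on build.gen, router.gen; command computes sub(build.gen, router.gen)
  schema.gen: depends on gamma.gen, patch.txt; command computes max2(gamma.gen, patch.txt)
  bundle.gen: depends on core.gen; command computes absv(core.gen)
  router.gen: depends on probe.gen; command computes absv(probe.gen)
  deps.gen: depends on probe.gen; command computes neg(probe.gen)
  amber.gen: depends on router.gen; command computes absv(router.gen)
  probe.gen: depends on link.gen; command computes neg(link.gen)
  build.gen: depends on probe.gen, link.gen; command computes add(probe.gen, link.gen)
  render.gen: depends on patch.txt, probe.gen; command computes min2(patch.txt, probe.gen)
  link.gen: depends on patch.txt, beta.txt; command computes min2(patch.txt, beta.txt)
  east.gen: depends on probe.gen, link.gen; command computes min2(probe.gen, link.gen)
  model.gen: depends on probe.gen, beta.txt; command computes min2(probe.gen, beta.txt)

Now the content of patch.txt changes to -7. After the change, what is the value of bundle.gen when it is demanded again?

New value of bundle.gen: 7.

First evaluation (everything demanded from the output):
  link.gen = min2(1, 1) = 1
  probe.gen = neg(1) = -1
  build.gen = add(-1, 1) = 0
  router.gen = absv(-1) = 1
  core.gen = sub(0, 1) = -1
  bundle.gen = absv(-1) = 1

Propagation after the edit:
  link.gen: runs — patch.txt 1->-7; result -7.
  probe.gen: runs — link.gen 1->-7; result 7.
  build.gen: runs — probe.gen -1->7; link.gen 1->-7; result 0 (same value as before).
  router.gen: runs — probe.gen -1->7; result 7.
  core.gen: runs — router.gen 1->7; result -7.
  bundle.gen: runs — core.gen -1->-7; result 7.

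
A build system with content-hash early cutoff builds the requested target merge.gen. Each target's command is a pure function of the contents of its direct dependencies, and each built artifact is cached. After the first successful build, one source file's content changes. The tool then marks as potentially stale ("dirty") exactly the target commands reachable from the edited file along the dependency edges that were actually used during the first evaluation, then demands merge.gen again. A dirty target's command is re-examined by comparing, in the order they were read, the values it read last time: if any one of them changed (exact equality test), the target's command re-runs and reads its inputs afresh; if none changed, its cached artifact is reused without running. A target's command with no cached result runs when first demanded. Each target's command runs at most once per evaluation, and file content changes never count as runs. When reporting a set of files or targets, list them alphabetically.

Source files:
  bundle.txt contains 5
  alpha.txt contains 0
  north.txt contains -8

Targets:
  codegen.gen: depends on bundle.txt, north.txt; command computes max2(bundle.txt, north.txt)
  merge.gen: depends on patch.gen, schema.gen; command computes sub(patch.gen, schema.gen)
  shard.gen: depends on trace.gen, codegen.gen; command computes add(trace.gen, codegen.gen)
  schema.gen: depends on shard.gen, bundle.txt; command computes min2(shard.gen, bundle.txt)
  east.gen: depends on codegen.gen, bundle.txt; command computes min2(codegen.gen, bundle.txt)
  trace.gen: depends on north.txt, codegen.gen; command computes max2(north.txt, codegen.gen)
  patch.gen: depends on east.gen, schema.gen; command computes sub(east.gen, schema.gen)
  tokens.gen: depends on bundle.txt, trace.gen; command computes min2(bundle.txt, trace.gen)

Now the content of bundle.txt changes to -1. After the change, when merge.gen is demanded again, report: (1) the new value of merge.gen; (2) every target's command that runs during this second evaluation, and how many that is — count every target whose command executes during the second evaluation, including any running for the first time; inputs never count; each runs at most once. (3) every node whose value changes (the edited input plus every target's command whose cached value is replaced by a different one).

New value of merge.gen: 3.
Target commands that run: codegen.gen, east.gen, merge.gen, patch.gen, schema.gen, shard.gen, trace.gen — 7 in total.
Values that change: bundle.txt, codegen.gen, east.gen, merge.gen, patch.gen, schema.gen, shard.gen, trace.gen.

First evaluation (everything demanded from the output):
  codegen.gen = max2(5, -8) = 5
  east.gen = min2(5, 5) = 5
  trace.gen = max2(-8, 5) = 5
  shard.gen = add(5, 5) = 10
  schema.gen = min2(10, 5) = 5
  patch.gen = sub(5, 5) = 0
  merge.gen = sub(0, 5) = -5

Propagation after the edit:
  codegen.gen: runs — bundle.txt 5->-1; result -1.
  east.gen: runs — codegen.gen 5->-1; bundle.txt 5->-1; result -1.
  trace.gen: runs — codegen.gen 5->-1; result -1.
  shard.gen: runs — trace.gen 5->-1; codegen.gen 5->-1; result -2.
  schema.gen: runs — shard.gen 10->-2; bundle.txt 5->-1; result -2.
  patch.gen: runs — east.gen 5->-1; schema.gen 5->-2; result 1.
  merge.gen: runs — patch.gen 0->1; schema.gen 5->-2; result 3.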